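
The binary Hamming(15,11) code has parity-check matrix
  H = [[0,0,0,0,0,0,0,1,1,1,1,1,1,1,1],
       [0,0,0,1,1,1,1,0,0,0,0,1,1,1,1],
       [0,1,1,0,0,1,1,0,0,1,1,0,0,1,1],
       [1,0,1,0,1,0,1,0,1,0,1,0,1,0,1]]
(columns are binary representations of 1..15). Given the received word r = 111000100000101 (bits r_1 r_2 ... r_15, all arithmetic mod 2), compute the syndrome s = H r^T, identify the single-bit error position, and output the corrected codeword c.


s = (0, 1, 0, 1)^T, error position = 5, corrected codeword c = 111010100000101

Compute s = H r^T mod 2 one row at a time:
  s_1 = 0 + 0 + 0 + 0 + 0 + 1 + 0 + 1 = 2 ≡ 0 (mod 2).
  s_2 = 0 + 0 + 0 + 1 + 0 + 1 + 0 + 1 = 3 ≡ 1 (mod 2).
  s_3 = 1 + 1 + 0 + 1 + 0 + 0 + 0 + 1 = 4 ≡ 0 (mod 2).
  s_4 = 1 + 1 + 0 + 1 + 0 + 0 + 1 + 1 = 5 ≡ 1 (mod 2).
s = (0, 1, 0, 1)^T — this equals column 5 of H (binary 0101), so error is at position 5.
Correct: flip bit 5 of r = 111000100000101 to get c = 111010100000101.


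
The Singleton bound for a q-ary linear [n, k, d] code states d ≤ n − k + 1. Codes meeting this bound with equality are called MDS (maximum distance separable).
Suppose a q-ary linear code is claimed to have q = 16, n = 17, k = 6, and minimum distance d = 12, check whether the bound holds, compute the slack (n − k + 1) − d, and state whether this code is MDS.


Singleton RHS = n − k + 1 = 12, slack = 0, bound satisfied, MDS.

Singleton bound: d ≤ n − k + 1.
Here n = 17, k = 6, so n − k + 1 = 12.
Given d = 12, check d ≤ 12: YES.
Slack = (n − k + 1) − d = 0.
The code is MDS (slack = 0).
Description: the claimed parameters are [17, 6, 12]_16; such a code would be MDS (meets Singleton bound).


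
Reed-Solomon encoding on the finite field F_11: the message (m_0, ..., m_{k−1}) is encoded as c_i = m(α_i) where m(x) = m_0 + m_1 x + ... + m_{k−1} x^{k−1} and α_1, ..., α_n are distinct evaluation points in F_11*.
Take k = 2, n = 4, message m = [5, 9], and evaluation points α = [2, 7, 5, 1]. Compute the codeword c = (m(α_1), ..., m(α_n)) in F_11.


c = [1, 2, 6, 3]

Message polynomial: m(x) = 5 + 9·x (mod 11).
For each evaluation point α_i, compute m(α_i) mod 11:
  α_1 = 2: Horner steps 9 → 1, so m(2) = 1.
  α_2 = 7: Horner steps 9 → 2, so m(7) = 2.
  α_3 = 5: Horner steps 9 → 6, so m(5) = 6.
  α_4 = 1: Horner steps 9 → 3, so m(1) = 3.
Codeword c = [1, 2, 6, 3] ∈ F_11^4.


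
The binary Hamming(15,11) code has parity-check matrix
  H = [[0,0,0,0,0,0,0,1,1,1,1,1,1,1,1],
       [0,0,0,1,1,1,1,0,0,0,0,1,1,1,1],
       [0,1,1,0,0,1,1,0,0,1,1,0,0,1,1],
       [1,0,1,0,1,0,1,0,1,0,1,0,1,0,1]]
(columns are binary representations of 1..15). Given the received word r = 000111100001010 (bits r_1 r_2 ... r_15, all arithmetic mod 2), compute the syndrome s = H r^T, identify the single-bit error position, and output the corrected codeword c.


s = (0, 0, 1, 0)^T, error position = 2, corrected codeword c = 010111100001010

Compute s = H r^T mod 2 one row at a time:
  s_1 = 0 + 0 + 0 + 0 + 1 + 0 + 1 + 0 = 2 ≡ 0 (mod 2).
  s_2 = 1 + 1 + 1 + 1 + 1 + 0 + 1 + 0 = 6 ≡ 0 (mod 2).
  s_3 = 0 + 0 + 1 + 1 + 0 + 0 + 1 + 0 = 3 ≡ 1 (mod 2).
  s_4 = 0 + 0 + 1 + 1 + 0 + 0 + 0 + 0 = 2 ≡ 0 (mod 2).
s = (0, 0, 1, 0)^T — this equals column 2 of H (binary 0010), so error is at position 2.
Correct: flip bit 2 of r = 000111100001010 to get c = 010111100001010.


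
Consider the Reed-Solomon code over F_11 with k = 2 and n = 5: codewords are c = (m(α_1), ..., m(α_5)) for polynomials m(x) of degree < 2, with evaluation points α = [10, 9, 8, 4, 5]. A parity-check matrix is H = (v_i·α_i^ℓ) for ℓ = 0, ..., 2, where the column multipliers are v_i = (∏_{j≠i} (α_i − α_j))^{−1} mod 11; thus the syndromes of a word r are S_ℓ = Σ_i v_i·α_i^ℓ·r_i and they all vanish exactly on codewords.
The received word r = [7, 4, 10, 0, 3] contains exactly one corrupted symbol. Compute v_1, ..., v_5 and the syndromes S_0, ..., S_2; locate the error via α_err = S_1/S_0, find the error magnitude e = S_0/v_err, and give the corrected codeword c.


S = (10, 3, 2), error at position 3, error magnitude e = 9, c = [7, 4, 1, 0, 3].

Step 1: column multipliers v_i = (∏_{j≠i}(α_i − α_j))^{−1} mod 11.
  i = 1 (α = 10): (10−9)(10−8)(10−4)(10−5) = 1·2·6·5 = 60 ≡ 5, so v_1 = 5^{−1} = 9 (mod 11).
  i = 2 (α = 9): (9−10)(9−8)(9−4)(9−5) = (−1)·1·5·4 = −20 ≡ 2, so v_2 = 2^{−1} = 6 (mod 11).
  i = 3 (α = 8): (8−10)(8−9)(8−4)(8−5) = (−2)·(−1)·4·3 = 24 ≡ 2, so v_3 = 2^{−1} = 6 (mod 11).
  i = 4 (α = 4): (4−10)(4−9)(4−8)(4−5) = (−6)·(−5)·(−4)·(−1) = 120 ≡ 10, so v_4 = 10^{−1} = 10 (mod 11).
  i = 5 (α = 5): (5−10)(5−9)(5−8)(5−4) = (−5)·(−4)·(−3)·1 = −60 ≡ 6, so v_5 = 6^{−1} = 2 (mod 11).
  v = [9, 6, 6, 10, 2].
Step 2: syndromes of r = [7, 4, 10, 0, 3] (all sums mod 11).
  S_0 = Σ v_i r_i = 9·7 + 6·4 + 6·10 + 10·0 + 2·3 = 153 ≡ 10.
  S_1 = Σ v_i α_i r_i = 9·10·7 + 6·9·4 + 6·8·10 + 10·4·0 + 2·5·3 = 1356 ≡ 3.
  α_i^2 mod 11 = [1, 4, 9, 5, 3].
  S_2 = Σ v_i α_i^2 r_i = 9·1·7 + 6·4·4 + 6·9·10 + 10·5·0 + 2·3·3 = 717 ≡ 2.
  S = (10, 3, 2) ≠ 0, so r is not a codeword (an error is present).
Step 3: locate the error. For a single error e at position i, S_ℓ = v_i·e·α_i^ℓ, so α_err = S_1/S_0.
  S_0^{−1} = 10^{−1} = 10 (mod 11), so α_err = 3·10 = 30 ≡ 8 = α_3. Error position i = 3.
  Consistency check: S_2/S_1 = 2·4 = 8 ≡ 8 = α_err ✓ (single-error assumption holds).
Step 4: error magnitude e = S_0/v_3 = S_0·∏_{j≠3}(α_3 − α_j) = 10·2 = 20 ≡ 9 (mod 11).
Step 5: correct position 3: c_3 = r_3 − e = 10 − 9 ≡ 1 (mod 11). Hence c = [7, 4, 1, 0, 3].
  Check: interpolating c through the α_i gives m(x) = 10 + 3·x (degree < 2) with m(α_i) = c_i for every i, so c is indeed a codeword.


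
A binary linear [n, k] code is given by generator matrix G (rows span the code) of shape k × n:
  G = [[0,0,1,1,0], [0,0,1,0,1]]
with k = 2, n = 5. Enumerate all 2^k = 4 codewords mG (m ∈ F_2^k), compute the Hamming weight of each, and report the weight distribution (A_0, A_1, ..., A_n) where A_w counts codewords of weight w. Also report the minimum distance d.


Weight distribution: A_0 = 1, A_2 = 3. Minimum distance d = 2.

Enumerate all 2^2 = 4 messages m ∈ F_2^2.
For each, compute codeword c = mG in F_2^5, then tally its weight.
  m = 00 → c = 00000, weight = 0.
  m = 10 → c = 00110, weight = 2.
  m = 01 → c = 00101, weight = 2.
  m = 11 → c = 00011, weight = 2.
Tally weights:
  weight 0: 1 codewords.
  weight 2: 3 codewords.
Minimum distance d = smallest w > 0 with A_w > 0 = 2.
Sanity: Σ A_w = 4 = 2^2 = 4 ✓.


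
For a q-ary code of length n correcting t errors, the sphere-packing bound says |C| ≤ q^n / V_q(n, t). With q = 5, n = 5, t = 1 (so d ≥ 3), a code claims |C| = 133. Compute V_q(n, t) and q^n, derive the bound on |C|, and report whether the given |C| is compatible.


V_q(n, t) = 21, q^n = 3125, Hamming bound = 148, |C| = 133 ≤ bound (satisfied).

Step 1: Compute V_q(n, t) = Σ_{j=0}^1 C(n, j) (q−1)^j.
  j = 0: C(5,0)·(4)^0 = 1·1 = 1.
  j = 1: C(5,1)·(4)^1 = 5·4 = 20.
  V_q(n, t) = 1 + 20 = 21.
Step 2: q^n = 5^5 = 3125.
Step 3: Hamming bound ⌊q^n / V_q(n,t)⌋ = ⌊3125/21⌋ = 148.
Step 4: Compare |C| = 133 to 148: satisfied.
The claimed |C| lies below the Hamming bound.


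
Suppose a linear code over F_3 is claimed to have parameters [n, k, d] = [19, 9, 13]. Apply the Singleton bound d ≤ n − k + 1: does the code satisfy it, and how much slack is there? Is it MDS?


Singleton RHS = n − k + 1 = 11, slack = -2, bound violated (no such code; not MDS).

Singleton bound: d ≤ n − k + 1.
Here n = 19, k = 9, so n − k + 1 = 11.
Given d = 13, check d ≤ 11: NO.
Slack = (n − k + 1) − d = -2.
The slack is negative: d = 13 exceeds n − k + 1 = 11 by 2, so the Singleton bound is violated and no linear [19, 9, 13]_3 code can exist. In particular it is not MDS (MDS requires d = n − k + 1 exactly).
Description: the claimed parameters are [19, 9, 13]_3; such a code would be impossible (violates the Singleton bound).


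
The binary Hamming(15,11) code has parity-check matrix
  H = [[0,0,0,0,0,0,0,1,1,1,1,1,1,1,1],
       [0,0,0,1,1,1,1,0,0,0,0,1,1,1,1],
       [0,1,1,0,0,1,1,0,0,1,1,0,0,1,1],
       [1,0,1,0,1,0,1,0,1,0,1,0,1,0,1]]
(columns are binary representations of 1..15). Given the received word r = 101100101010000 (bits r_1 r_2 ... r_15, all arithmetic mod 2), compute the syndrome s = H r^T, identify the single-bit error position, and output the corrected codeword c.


s = (0, 0, 1, 1)^T, error position = 3, corrected codeword c = 100100101010000

Compute s = H r^T mod 2 one row at a time:
  s_1 = 0 + 1 + 0 + 1 + 0 + 0 + 0 + 0 = 2 ≡ 0 (mod 2).
  s_2 = 1 + 0 + 0 + 1 + 0 + 0 + 0 + 0 = 2 ≡ 0 (mod 2).
  s_3 = 0 + 1 + 0 + 1 + 0 + 1 + 0 + 0 = 3 ≡ 1 (mod 2).
  s_4 = 1 + 1 + 0 + 1 + 1 + 1 + 0 + 0 = 5 ≡ 1 (mod 2).
s = (0, 0, 1, 1)^T — this equals column 3 of H (binary 0011), so error is at position 3.
Correct: flip bit 3 of r = 101100101010000 to get c = 100100101010000.


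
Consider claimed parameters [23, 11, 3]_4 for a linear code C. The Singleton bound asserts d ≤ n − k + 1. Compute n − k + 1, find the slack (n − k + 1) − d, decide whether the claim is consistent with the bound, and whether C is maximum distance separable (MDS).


Singleton RHS = n − k + 1 = 13, slack = 10, bound satisfied, not MDS.

Singleton bound: d ≤ n − k + 1.
Here n = 23, k = 11, so n − k + 1 = 13.
Given d = 3, check d ≤ 13: YES.
Slack = (n − k + 1) − d = 10.
The code is NOT MDS (slack = 10 > 0).
Description: the claimed parameters are [23, 11, 3]_4; such a code would be non-MDS.


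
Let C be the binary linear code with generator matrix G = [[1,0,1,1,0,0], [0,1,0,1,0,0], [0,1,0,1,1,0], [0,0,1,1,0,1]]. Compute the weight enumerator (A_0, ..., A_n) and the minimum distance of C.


Weight distribution: A_0 = 1, A_1 = 1, A_2 = 2, A_3 = 6, A_4 = 5, A_5 = 1. Minimum distance d = 1.

Enumerate all 2^4 = 16 messages m ∈ F_2^4.
For each, compute codeword c = mG in F_2^6, then tally its weight.
  m = 0000 → c = 000000, weight = 0.
  m = 1000 → c = 101100, weight = 3.
  m = 0100 → c = 010100, weight = 2.
  m = 1100 → c = 111000, weight = 3.
  m = 0010 → c = 010110, weight = 3.
  m = 1010 → c = 111010, weight = 4.
  m = 0110 → c = 000010, weight = 1.
  m = 1110 → c = 101110, weight = 4.
  m = 0001 → c = 001101, weight = 3.
  m = 1001 → c = 100001, weight = 2.
  m = 0101 → c = 011001, weight = 3.
  m = 1101 → c = 110101, weight = 4.
  m = 0011 → c = 011011, weight = 4.
  m = 1011 → c = 110111, weight = 5.
  m = 0111 → c = 001111, weight = 4.
  m = 1111 → c = 100011, weight = 3.
Tally weights:
  weight 0: 1 codewords.
  weight 1: 1 codewords.
  weight 2: 2 codewords.
  weight 3: 6 codewords.
  weight 4: 5 codewords.
  weight 5: 1 codewords.
Minimum distance d = smallest w > 0 with A_w > 0 = 1.
Sanity: Σ A_w = 16 = 2^4 = 16 ✓.


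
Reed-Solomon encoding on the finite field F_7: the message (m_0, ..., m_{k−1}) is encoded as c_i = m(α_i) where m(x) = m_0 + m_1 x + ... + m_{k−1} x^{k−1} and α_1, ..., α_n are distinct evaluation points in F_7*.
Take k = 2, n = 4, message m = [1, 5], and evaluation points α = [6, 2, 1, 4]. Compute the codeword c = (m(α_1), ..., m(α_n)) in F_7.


c = [3, 4, 6, 0]

Message polynomial: m(x) = 1 + 5·x (mod 7).
For each evaluation point α_i, compute m(α_i) mod 7:
  α_1 = 6: Horner steps 5 → 3, so m(6) = 3.
  α_2 = 2: Horner steps 5 → 4, so m(2) = 4.
  α_3 = 1: Horner steps 5 → 6, so m(1) = 6.
  α_4 = 4: Horner steps 5 → 0, so m(4) = 0.
Codeword c = [3, 4, 6, 0] ∈ F_7^4.


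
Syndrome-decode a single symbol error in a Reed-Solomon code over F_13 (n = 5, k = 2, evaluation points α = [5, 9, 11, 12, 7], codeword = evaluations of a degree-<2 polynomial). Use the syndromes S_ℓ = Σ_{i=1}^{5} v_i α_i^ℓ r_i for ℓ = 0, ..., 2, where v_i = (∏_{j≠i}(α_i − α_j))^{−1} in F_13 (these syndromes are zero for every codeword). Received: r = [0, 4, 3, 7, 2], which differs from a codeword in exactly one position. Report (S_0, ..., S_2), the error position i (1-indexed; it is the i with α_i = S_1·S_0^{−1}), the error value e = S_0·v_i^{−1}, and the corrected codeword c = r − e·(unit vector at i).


S = (9, 8, 10), error at position 3, error magnitude e = 10, c = [0, 4, 6, 7, 2].

Step 1: column multipliers v_i = (∏_{j≠i}(α_i − α_j))^{−1} mod 13.
  i = 1 (α = 5): (5−9)(5−11)(5−12)(5−7) = (−4)·(−6)·(−7)·(−2) = 336 ≡ 11, so v_1 = 11^{−1} = 6 (mod 13).
  i = 2 (α = 9): (9−5)(9−11)(9−12)(9−7) = 4·(−2)·(−3)·2 = 48 ≡ 9, so v_2 = 9^{−1} = 3 (mod 13).
  i = 3 (α = 11): (11−5)(11−9)(11−12)(11−7) = 6·2·(−1)·4 = −48 ≡ 4, so v_3 = 4^{−1} = 10 (mod 13).
  i = 4 (α = 12): (12−5)(12−9)(12−11)(12−7) = 7·3·1·5 = 105 ≡ 1, so v_4 = 1^{−1} = 1 (mod 13).
  i = 5 (α = 7): (7−5)(7−9)(7−11)(7−12) = 2·(−2)·(−4)·(−5) = −80 ≡ 11, so v_5 = 11^{−1} = 6 (mod 13).
  v = [6, 3, 10, 1, 6].
Step 2: syndromes of r = [0, 4, 3, 7, 2] (all sums mod 13).
  S_0 = Σ v_i r_i = 6·0 + 3·4 + 10·3 + 1·7 + 6·2 = 61 ≡ 9.
  S_1 = Σ v_i α_i r_i = 6·5·0 + 3·9·4 + 10·11·3 + 1·12·7 + 6·7·2 = 606 ≡ 8.
  α_i^2 mod 13 = [12, 3, 4, 1, 10].
  S_2 = Σ v_i α_i^2 r_i = 6·12·0 + 3·3·4 + 10·4·3 + 1·1·7 + 6·10·2 = 283 ≡ 10.
  S = (9, 8, 10) ≠ 0, so r is not a codeword (an error is present).
Step 3: locate the error. For a single error e at position i, S_ℓ = v_i·e·α_i^ℓ, so α_err = S_1/S_0.
  S_0^{−1} = 9^{−1} = 3 (mod 13), so α_err = 8·3 = 24 ≡ 11 = α_3. Error position i = 3.
  Consistency check: S_2/S_1 = 10·5 = 50 ≡ 11 = α_err ✓ (single-error assumption holds).
Step 4: error magnitude e = S_0/v_3 = S_0·∏_{j≠3}(α_3 − α_j) = 9·4 = 36 ≡ 10 (mod 13).
Step 5: correct position 3: c_3 = r_3 − e = 3 − 10 ≡ 6 (mod 13). Hence c = [0, 4, 6, 7, 2].
  Check: interpolating c through the α_i gives m(x) = 8 + 1·x (degree < 2) with m(α_i) = c_i for every i, so c is indeed a codeword.


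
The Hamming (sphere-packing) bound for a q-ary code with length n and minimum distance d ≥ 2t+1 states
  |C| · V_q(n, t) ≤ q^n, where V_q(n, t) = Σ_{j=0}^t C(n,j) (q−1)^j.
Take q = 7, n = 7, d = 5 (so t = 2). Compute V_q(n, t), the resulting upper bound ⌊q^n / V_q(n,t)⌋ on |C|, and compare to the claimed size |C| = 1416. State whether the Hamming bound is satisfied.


V_q(n, t) = 799, q^n = 823543, Hamming bound = 1030, |C| = 1416 > bound (violated).

Step 1: Compute V_q(n, t) = Σ_{j=0}^2 C(n, j) (q−1)^j.
  j = 0: C(7,0)·(6)^0 = 1·1 = 1.
  j = 1: C(7,1)·(6)^1 = 7·6 = 42.
  j = 2: C(7,2)·(6)^2 = 21·36 = 756.
  V_q(n, t) = 1 + 42 + 756 = 799.
Step 2: q^n = 7^7 = 823543.
Step 3: Hamming bound ⌊q^n / V_q(n,t)⌋ = ⌊823543/799⌋ = 1030.
Step 4: Compare |C| = 1416 to 1030: violated.
The claimed |C| lies above the Hamming bound, so no 7-ary code of length 7 with d ≥ 5 can have 1416 codewords.


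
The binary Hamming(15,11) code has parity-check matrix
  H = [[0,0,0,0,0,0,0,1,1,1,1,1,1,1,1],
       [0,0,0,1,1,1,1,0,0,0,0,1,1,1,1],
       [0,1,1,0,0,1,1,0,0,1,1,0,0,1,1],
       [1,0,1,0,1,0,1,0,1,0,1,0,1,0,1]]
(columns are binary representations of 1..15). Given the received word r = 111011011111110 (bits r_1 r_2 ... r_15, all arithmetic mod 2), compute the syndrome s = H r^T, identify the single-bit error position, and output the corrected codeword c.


s = (1, 1, 0, 0)^T, error position = 12, corrected codeword c = 111011011110110

Compute s = H r^T mod 2 one row at a time:
  s_1 = 1 + 1 + 1 + 1 + 1 + 1 + 1 + 0 = 7 ≡ 1 (mod 2).
  s_2 = 0 + 1 + 1 + 0 + 1 + 1 + 1 + 0 = 5 ≡ 1 (mod 2).
  s_3 = 1 + 1 + 1 + 0 + 1 + 1 + 1 + 0 = 6 ≡ 0 (mod 2).
  s_4 = 1 + 1 + 1 + 0 + 1 + 1 + 1 + 0 = 6 ≡ 0 (mod 2).
s = (1, 1, 0, 0)^T — this equals column 12 of H (binary 1100), so error is at position 12.
Correct: flip bit 12 of r = 111011011111110 to get c = 111011011110110.


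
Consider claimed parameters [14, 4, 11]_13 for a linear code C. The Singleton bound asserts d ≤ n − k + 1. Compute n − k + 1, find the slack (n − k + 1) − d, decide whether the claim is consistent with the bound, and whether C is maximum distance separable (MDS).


Singleton RHS = n − k + 1 = 11, slack = 0, bound satisfied, MDS.

Singleton bound: d ≤ n − k + 1.
Here n = 14, k = 4, so n − k + 1 = 11.
Given d = 11, check d ≤ 11: YES.
Slack = (n − k + 1) − d = 0.
The code is MDS (slack = 0).
Description: the claimed parameters are [14, 4, 11]_13; such a code would be MDS (meets Singleton bound).


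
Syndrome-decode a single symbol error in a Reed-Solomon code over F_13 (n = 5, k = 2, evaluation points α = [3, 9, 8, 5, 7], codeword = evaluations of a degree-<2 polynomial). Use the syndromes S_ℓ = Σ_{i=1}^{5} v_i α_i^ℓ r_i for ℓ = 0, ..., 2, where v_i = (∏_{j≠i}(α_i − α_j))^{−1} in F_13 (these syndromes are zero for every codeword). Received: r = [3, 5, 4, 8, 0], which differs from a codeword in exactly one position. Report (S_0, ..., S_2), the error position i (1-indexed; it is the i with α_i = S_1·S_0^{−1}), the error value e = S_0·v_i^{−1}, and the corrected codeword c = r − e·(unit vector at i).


S = (9, 7, 4), error at position 3, error magnitude e = 8, c = [3, 5, 9, 8, 0].

Step 1: column multipliers v_i = (∏_{j≠i}(α_i − α_j))^{−1} mod 13.
  i = 1 (α = 3): (3−9)(3−8)(3−5)(3−7) = (−6)·(−5)·(−2)·(−4) = 240 ≡ 6, so v_1 = 6^{−1} = 11 (mod 13).
  i = 2 (α = 9): (9−3)(9−8)(9−5)(9−7) = 6·1·4·2 = 48 ≡ 9, so v_2 = 9^{−1} = 3 (mod 13).
  i = 3 (α = 8): (8−3)(8−9)(8−5)(8−7) = 5·(−1)·3·1 = −15 ≡ 11, so v_3 = 11^{−1} = 6 (mod 13).
  i = 4 (α = 5): (5−3)(5−9)(5−8)(5−7) = 2·(−4)·(−3)·(−2) = −48 ≡ 4, so v_4 = 4^{−1} = 10 (mod 13).
  i = 5 (α = 7): (7−3)(7−9)(7−8)(7−5) = 4·(−2)·(−1)·2 = 16 ≡ 3, so v_5 = 3^{−1} = 9 (mod 13).
  v = [11, 3, 6, 10, 9].
Step 2: syndromes of r = [3, 5, 4, 8, 0] (all sums mod 13).
  S_0 = Σ v_i r_i = 11·3 + 3·5 + 6·4 + 10·8 + 9·0 = 152 ≡ 9.
  S_1 = Σ v_i α_i r_i = 11·3·3 + 3·9·5 + 6·8·4 + 10·5·8 + 9·7·0 = 826 ≡ 7.
  α_i^2 mod 13 = [9, 3, 12, 12, 10].
  S_2 = Σ v_i α_i^2 r_i = 11·9·3 + 3·3·5 + 6·12·4 + 10·12·8 + 9·10·0 = 1590 ≡ 4.
  S = (9, 7, 4) ≠ 0, so r is not a codeword (an error is present).
Step 3: locate the error. For a single error e at position i, S_ℓ = v_i·e·α_i^ℓ, so α_err = S_1/S_0.
  S_0^{−1} = 9^{−1} = 3 (mod 13), so α_err = 7·3 = 21 ≡ 8 = α_3. Error position i = 3.
  Consistency check: S_2/S_1 = 4·2 = 8 ≡ 8 = α_err ✓ (single-error assumption holds).
Step 4: error magnitude e = S_0/v_3 = S_0·∏_{j≠3}(α_3 − α_j) = 9·11 = 99 ≡ 8 (mod 13).
Step 5: correct position 3: c_3 = r_3 − e = 4 − 8 ≡ 9 (mod 13). Hence c = [3, 5, 9, 8, 0].
  Check: interpolating c through the α_i gives m(x) = 2 + 9·x (degree < 2) with m(α_i) = c_i for every i, so c is indeed a codeword.


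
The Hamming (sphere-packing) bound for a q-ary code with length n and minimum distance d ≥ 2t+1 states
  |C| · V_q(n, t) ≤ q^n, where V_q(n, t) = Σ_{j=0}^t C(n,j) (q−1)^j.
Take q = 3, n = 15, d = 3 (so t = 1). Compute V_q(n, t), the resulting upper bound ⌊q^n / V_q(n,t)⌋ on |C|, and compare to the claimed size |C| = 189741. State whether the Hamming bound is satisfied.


V_q(n, t) = 31, q^n = 14348907, Hamming bound = 462867, |C| = 189741 ≤ bound (satisfied).

Step 1: Compute V_q(n, t) = Σ_{j=0}^1 C(n, j) (q−1)^j.
  j = 0: C(15,0)·(2)^0 = 1·1 = 1.
  j = 1: C(15,1)·(2)^1 = 15·2 = 30.
  V_q(n, t) = 1 + 30 = 31.
Step 2: q^n = 3^15 = 14348907.
Step 3: Hamming bound ⌊q^n / V_q(n,t)⌋ = ⌊14348907/31⌋ = 462867.
Step 4: Compare |C| = 189741 to 462867: satisfied.
The claimed |C| lies below the Hamming bound.


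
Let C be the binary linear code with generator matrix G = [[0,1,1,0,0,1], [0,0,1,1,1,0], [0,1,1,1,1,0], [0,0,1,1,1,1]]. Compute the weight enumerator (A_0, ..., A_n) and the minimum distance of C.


Weight distribution: A_0 = 1, A_1 = 3, A_2 = 4, A_3 = 4, A_4 = 3, A_5 = 1. Minimum distance d = 1.

Enumerate all 2^4 = 16 messages m ∈ F_2^4.
For each, compute codeword c = mG in F_2^6, then tally its weight.
  m = 0000 → c = 000000, weight = 0.
  m = 1000 → c = 011001, weight = 3.
  m = 0100 → c = 001110, weight = 3.
  m = 1100 → c = 010111, weight = 4.
  m = 0010 → c = 011110, weight = 4.
  m = 1010 → c = 000111, weight = 3.
  m = 0110 → c = 010000, weight = 1.
  m = 1110 → c = 001001, weight = 2.
  m = 0001 → c = 001111, weight = 4.
  m = 1001 → c = 010110, weight = 3.
  m = 0101 → c = 000001, weight = 1.
  m = 1101 → c = 011000, weight = 2.
  m = 0011 → c = 010001, weight = 2.
  m = 1011 → c = 001000, weight = 1.
  m = 0111 → c = 011111, weight = 5.
  m = 1111 → c = 000110, weight = 2.
Tally weights:
  weight 0: 1 codewords.
  weight 1: 3 codewords.
  weight 2: 4 codewords.
  weight 3: 4 codewords.
  weight 4: 3 codewords.
  weight 5: 1 codewords.
Minimum distance d = smallest w > 0 with A_w > 0 = 1.
Sanity: Σ A_w = 16 = 2^4 = 16 ✓.


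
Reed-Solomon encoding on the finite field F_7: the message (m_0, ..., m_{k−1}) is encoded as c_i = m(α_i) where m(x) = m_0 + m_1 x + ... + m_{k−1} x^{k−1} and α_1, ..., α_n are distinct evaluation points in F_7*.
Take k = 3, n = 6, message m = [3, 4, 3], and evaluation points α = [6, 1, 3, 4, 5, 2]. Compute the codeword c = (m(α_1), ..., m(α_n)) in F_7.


c = [2, 3, 0, 4, 0, 2]

Message polynomial: m(x) = 3 + 4·x + 3·x^2 (mod 7).
For each evaluation point α_i, compute m(α_i) mod 7:
  α_1 = 6: Horner steps 3 → 1 → 2, so m(6) = 2.
  α_2 = 1: Horner steps 3 → 0 → 3, so m(1) = 3.
  α_3 = 3: Horner steps 3 → 6 → 0, so m(3) = 0.
  α_4 = 4: Horner steps 3 → 2 → 4, so m(4) = 4.
  α_5 = 5: Horner steps 3 → 5 → 0, so m(5) = 0.
  α_6 = 2: Horner steps 3 → 3 → 2, so m(2) = 2.
Codeword c = [2, 3, 0, 4, 0, 2] ∈ F_7^6.


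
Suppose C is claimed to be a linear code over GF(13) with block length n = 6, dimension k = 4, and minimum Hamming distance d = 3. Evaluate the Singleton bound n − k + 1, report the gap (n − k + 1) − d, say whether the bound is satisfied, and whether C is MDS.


Singleton RHS = n − k + 1 = 3, slack = 0, bound satisfied, MDS.

Singleton bound: d ≤ n − k + 1.
Here n = 6, k = 4, so n − k + 1 = 3.
Given d = 3, check d ≤ 3: YES.
Slack = (n − k + 1) − d = 0.
The code is MDS (slack = 0).
Description: the claimed parameters are [6, 4, 3]_13; such a code would be MDS (meets Singleton bound).


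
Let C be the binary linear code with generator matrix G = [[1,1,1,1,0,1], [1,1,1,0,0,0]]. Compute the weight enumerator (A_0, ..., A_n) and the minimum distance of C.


Weight distribution: A_0 = 1, A_2 = 1, A_3 = 1, A_5 = 1. Minimum distance d = 2.

Enumerate all 2^2 = 4 messages m ∈ F_2^2.
For each, compute codeword c = mG in F_2^6, then tally its weight.
  m = 00 → c = 000000, weight = 0.
  m = 10 → c = 111101, weight = 5.
  m = 01 → c = 111000, weight = 3.
  m = 11 → c = 000101, weight = 2.
Tally weights:
  weight 0: 1 codewords.
  weight 2: 1 codewords.
  weight 3: 1 codewords.
  weight 5: 1 codewords.
Minimum distance d = smallest w > 0 with A_w > 0 = 2.
Sanity: Σ A_w = 4 = 2^2 = 4 ✓.


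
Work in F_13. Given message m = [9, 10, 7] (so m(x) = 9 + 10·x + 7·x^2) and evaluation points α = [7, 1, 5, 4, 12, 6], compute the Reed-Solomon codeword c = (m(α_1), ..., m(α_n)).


c = [6, 0, 0, 5, 6, 9]

Message polynomial: m(x) = 9 + 10·x + 7·x^2 (mod 13).
For each evaluation point α_i, compute m(α_i) mod 13:
  α_1 = 7: Horner steps 7 → 7 → 6, so m(7) = 6.
  α_2 = 1: Horner steps 7 → 4 → 0, so m(1) = 0.
  α_3 = 5: Horner steps 7 → 6 → 0, so m(5) = 0.
  α_4 = 4: Horner steps 7 → 12 → 5, so m(4) = 5.
  α_5 = 12: Horner steps 7 → 3 → 6, so m(12) = 6.
  α_6 = 6: Horner steps 7 → 0 → 9, so m(6) = 9.
Codeword c = [6, 0, 0, 5, 6, 9] ∈ F_13^6.


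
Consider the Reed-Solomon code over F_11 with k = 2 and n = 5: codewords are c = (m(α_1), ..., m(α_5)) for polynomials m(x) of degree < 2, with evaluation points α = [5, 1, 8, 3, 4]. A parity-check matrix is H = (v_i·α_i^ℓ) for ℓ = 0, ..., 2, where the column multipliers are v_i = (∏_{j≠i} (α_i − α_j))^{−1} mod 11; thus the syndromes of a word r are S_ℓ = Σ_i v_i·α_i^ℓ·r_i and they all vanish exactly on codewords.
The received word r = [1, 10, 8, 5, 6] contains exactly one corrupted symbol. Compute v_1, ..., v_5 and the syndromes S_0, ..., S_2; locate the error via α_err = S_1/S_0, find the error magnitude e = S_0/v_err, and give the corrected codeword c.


S = (8, 2, 6), error at position 4, error magnitude e = 5, c = [1, 10, 8, 0, 6].

Step 1: column multipliers v_i = (∏_{j≠i}(α_i − α_j))^{−1} mod 11.
  i = 1 (α = 5): (5−1)(5−8)(5−3)(5−4) = 4·(−3)·2·1 = −24 ≡ 9, so v_1 = 9^{−1} = 5 (mod 11).
  i = 2 (α = 1): (1−5)(1−8)(1−3)(1−4) = (−4)·(−7)·(−2)·(−3) = 168 ≡ 3, so v_2 = 3^{−1} = 4 (mod 11).
  i = 3 (α = 8): (8−5)(8−1)(8−3)(8−4) = 3·7·5·4 = 420 ≡ 2, so v_3 = 2^{−1} = 6 (mod 11).
  i = 4 (α = 3): (3−5)(3−1)(3−8)(3−4) = (−2)·2·(−5)·(−1) = −20 ≡ 2, so v_4 = 2^{−1} = 6 (mod 11).
  i = 5 (α = 4): (4−5)(4−1)(4−8)(4−3) = (−1)·3·(−4)·1 = 12 ≡ 1, so v_5 = 1^{−1} = 1 (mod 11).
  v = [5, 4, 6, 6, 1].
Step 2: syndromes of r = [1, 10, 8, 5, 6] (all sums mod 11).
  S_0 = Σ v_i r_i = 5·1 + 4·10 + 6·8 + 6·5 + 1·6 = 129 ≡ 8.
  S_1 = Σ v_i α_i r_i = 5·5·1 + 4·1·10 + 6·8·8 + 6·3·5 + 1·4·6 = 563 ≡ 2.
  α_i^2 mod 11 = [3, 1, 9, 9, 5].
  S_2 = Σ v_i α_i^2 r_i = 5·3·1 + 4·1·10 + 6·9·8 + 6·9·5 + 1·5·6 = 787 ≡ 6.
  S = (8, 2, 6) ≠ 0, so r is not a codeword (an error is present).
Step 3: locate the error. For a single error e at position i, S_ℓ = v_i·e·α_i^ℓ, so α_err = S_1/S_0.
  S_0^{−1} = 8^{−1} = 7 (mod 11), so α_err = 2·7 = 14 ≡ 3 = α_4. Error position i = 4.
  Consistency check: S_2/S_1 = 6·6 = 36 ≡ 3 = α_err ✓ (single-error assumption holds).
Step 4: error magnitude e = S_0/v_4 = S_0·∏_{j≠4}(α_4 − α_j) = 8·2 = 16 ≡ 5 (mod 11).
Step 5: correct position 4: c_4 = r_4 − e = 5 − 5 ≡ 0 (mod 11). Hence c = [1, 10, 8, 0, 6].
  Check: interpolating c through the α_i gives m(x) = 4 + 6·x (degree < 2) with m(α_i) = c_i for every i, so c is indeed a codeword.


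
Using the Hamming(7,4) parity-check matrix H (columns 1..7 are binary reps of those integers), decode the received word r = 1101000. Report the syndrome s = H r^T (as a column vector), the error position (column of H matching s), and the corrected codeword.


s = (1, 1, 1)^T, error position = 7, corrected codeword c = 1101001

Compute s = H r^T mod 2 one row at a time:
  s_1 = 1 + 0 + 0 + 0 = 1 ≡ 1 (mod 2).
  s_2 = 1 + 0 + 0 + 0 = 1 ≡ 1 (mod 2).
  s_3 = 1 + 0 + 0 + 0 = 1 ≡ 1 (mod 2).
s = (1, 1, 1)^T — this equals column 7 of H (binary 111), so error is at position 7.
Correct: flip bit 7 of r = 1101000 to get c = 1101001.


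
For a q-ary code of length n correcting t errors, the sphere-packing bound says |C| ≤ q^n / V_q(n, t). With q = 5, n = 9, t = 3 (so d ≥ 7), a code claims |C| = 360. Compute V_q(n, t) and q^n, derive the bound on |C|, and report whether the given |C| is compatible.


V_q(n, t) = 5989, q^n = 1953125, Hamming bound = 326, |C| = 360 > bound (violated).

Step 1: Compute V_q(n, t) = Σ_{j=0}^3 C(n, j) (q−1)^j.
  j = 0: C(9,0)·(4)^0 = 1·1 = 1.
  j = 1: C(9,1)·(4)^1 = 9·4 = 36.
  j = 2: C(9,2)·(4)^2 = 36·16 = 576.
  j = 3: C(9,3)·(4)^3 = 84·64 = 5376.
  V_q(n, t) = 1 + 36 + 576 + 5376 = 5989.
Step 2: q^n = 5^9 = 1953125.
Step 3: Hamming bound ⌊q^n / V_q(n,t)⌋ = ⌊1953125/5989⌋ = 326.
Step 4: Compare |C| = 360 to 326: violated.
The claimed |C| lies above the Hamming bound, so no 5-ary code of length 9 with d ≥ 7 can have 360 codewords.


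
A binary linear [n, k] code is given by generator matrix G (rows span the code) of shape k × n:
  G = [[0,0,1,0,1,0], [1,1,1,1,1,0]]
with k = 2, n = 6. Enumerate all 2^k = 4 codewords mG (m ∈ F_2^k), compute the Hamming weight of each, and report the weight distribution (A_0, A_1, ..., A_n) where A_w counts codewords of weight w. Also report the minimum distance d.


Weight distribution: A_0 = 1, A_2 = 1, A_3 = 1, A_5 = 1. Minimum distance d = 2.

Enumerate all 2^2 = 4 messages m ∈ F_2^2.
For each, compute codeword c = mG in F_2^6, then tally its weight.
  m = 00 → c = 000000, weight = 0.
  m = 10 → c = 001010, weight = 2.
  m = 01 → c = 111110, weight = 5.
  m = 11 → c = 110100, weight = 3.
Tally weights:
  weight 0: 1 codewords.
  weight 2: 1 codewords.
  weight 3: 1 codewords.
  weight 5: 1 codewords.
Minimum distance d = smallest w > 0 with A_w > 0 = 2.
Sanity: Σ A_w = 4 = 2^2 = 4 ✓.


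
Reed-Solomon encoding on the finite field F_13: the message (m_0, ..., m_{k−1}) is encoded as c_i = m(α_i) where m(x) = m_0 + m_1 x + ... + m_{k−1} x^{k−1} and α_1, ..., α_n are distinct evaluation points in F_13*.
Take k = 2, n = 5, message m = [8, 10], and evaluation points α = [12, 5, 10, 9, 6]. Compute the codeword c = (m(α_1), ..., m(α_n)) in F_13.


c = [11, 6, 4, 7, 3]

Message polynomial: m(x) = 8 + 10·x (mod 13).
For each evaluation point α_i, compute m(α_i) mod 13:
  α_1 = 12: Horner steps 10 → 11, so m(12) = 11.
  α_2 = 5: Horner steps 10 → 6, so m(5) = 6.
  α_3 = 10: Horner steps 10 → 4, so m(10) = 4.
  α_4 = 9: Horner steps 10 → 7, so m(9) = 7.
  α_5 = 6: Horner steps 10 → 3, so m(6) = 3.
Codeword c = [11, 6, 4, 7, 3] ∈ F_13^5.


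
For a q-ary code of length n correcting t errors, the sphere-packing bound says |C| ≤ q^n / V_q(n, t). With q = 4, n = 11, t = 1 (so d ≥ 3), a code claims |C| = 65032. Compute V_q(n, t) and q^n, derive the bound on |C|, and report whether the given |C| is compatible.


V_q(n, t) = 34, q^n = 4194304, Hamming bound = 123361, |C| = 65032 ≤ bound (satisfied).

Step 1: Compute V_q(n, t) = Σ_{j=0}^1 C(n, j) (q−1)^j.
  j = 0: C(11,0)·(3)^0 = 1·1 = 1.
  j = 1: C(11,1)·(3)^1 = 11·3 = 33.
  V_q(n, t) = 1 + 33 = 34.
Step 2: q^n = 4^11 = 4194304.
Step 3: Hamming bound ⌊q^n / V_q(n,t)⌋ = ⌊4194304/34⌋ = 123361.
Step 4: Compare |C| = 65032 to 123361: satisfied.
The claimed |C| lies below the Hamming bound.


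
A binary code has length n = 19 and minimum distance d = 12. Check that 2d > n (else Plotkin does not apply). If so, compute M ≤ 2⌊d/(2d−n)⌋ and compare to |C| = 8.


Plotkin bound M ≤ 4; given |C| = 8 > bound (violated).

Check applicability: 2d = 24, n = 19.
2d − n = 5 > 0, so Plotkin applies.
Compute d/(2d−n) = 12/5 ≈ 2.4000.
⌊d/(2d−n)⌋ = 2.
Plotkin bound: M ≤ 2·2 = 4.
Given |C| = 8, check: VIOLATED.
This |C| is above the Plotkin bound, so no binary code with n = 19, d = 12 and 8 codewords exists.


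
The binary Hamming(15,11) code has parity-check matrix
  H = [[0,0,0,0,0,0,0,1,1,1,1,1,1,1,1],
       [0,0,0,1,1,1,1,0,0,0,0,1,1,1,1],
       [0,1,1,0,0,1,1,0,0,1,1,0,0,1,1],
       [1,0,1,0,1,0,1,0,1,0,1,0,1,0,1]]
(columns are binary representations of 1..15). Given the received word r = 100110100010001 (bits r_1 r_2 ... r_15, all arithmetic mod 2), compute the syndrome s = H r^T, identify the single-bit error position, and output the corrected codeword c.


s = (0, 0, 1, 1)^T, error position = 3, corrected codeword c = 101110100010001

Compute s = H r^T mod 2 one row at a time:
  s_1 = 0 + 0 + 0 + 1 + 0 + 0 + 0 + 1 = 2 ≡ 0 (mod 2).
  s_2 = 1 + 1 + 0 + 1 + 0 + 0 + 0 + 1 = 4 ≡ 0 (mod 2).
  s_3 = 0 + 0 + 0 + 1 + 0 + 1 + 0 + 1 = 3 ≡ 1 (mod 2).
  s_4 = 1 + 0 + 1 + 1 + 0 + 1 + 0 + 1 = 5 ≡ 1 (mod 2).
s = (0, 0, 1, 1)^T — this equals column 3 of H (binary 0011), so error is at position 3.
Correct: flip bit 3 of r = 100110100010001 to get c = 101110100010001.


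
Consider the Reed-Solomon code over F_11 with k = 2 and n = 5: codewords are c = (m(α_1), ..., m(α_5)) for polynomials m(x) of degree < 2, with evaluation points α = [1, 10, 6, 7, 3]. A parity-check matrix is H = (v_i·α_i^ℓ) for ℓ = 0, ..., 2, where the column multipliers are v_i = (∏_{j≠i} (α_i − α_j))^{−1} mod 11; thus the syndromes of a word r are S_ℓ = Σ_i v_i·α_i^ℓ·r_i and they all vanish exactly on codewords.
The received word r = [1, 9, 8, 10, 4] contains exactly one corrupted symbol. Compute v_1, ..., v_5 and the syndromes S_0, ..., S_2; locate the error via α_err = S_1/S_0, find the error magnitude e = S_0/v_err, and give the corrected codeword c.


S = (1, 6, 3), error at position 3, error magnitude e = 5, c = [1, 9, 3, 10, 4].

Step 1: column multipliers v_i = (∏_{j≠i}(α_i − α_j))^{−1} mod 11.
  i = 1 (α = 1): (1−10)(1−6)(1−7)(1−3) = (−9)·(−5)·(−6)·(−2) = 540 ≡ 1, so v_1 = 1^{−1} = 1 (mod 11).
  i = 2 (α = 10): (10−1)(10−6)(10−7)(10−3) = 9·4·3·7 = 756 ≡ 8, so v_2 = 8^{−1} = 7 (mod 11).
  i = 3 (α = 6): (6−1)(6−10)(6−7)(6−3) = 5·(−4)·(−1)·3 = 60 ≡ 5, so v_3 = 5^{−1} = 9 (mod 11).
  i = 4 (α = 7): (7−1)(7−10)(7−6)(7−3) = 6·(−3)·1·4 = −72 ≡ 5, so v_4 = 5^{−1} = 9 (mod 11).
  i = 5 (α = 3): (3−1)(3−10)(3−6)(3−7) = 2·(−7)·(−3)·(−4) = −168 ≡ 8, so v_5 = 8^{−1} = 7 (mod 11).
  v = [1, 7, 9, 9, 7].
Step 2: syndromes of r = [1, 9, 8, 10, 4] (all sums mod 11).
  S_0 = Σ v_i r_i = 1·1 + 7·9 + 9·8 + 9·10 + 7·4 = 254 ≡ 1.
  S_1 = Σ v_i α_i r_i = 1·1·1 + 7·10·9 + 9·6·8 + 9·7·10 + 7·3·4 = 1777 ≡ 6.
  α_i^2 mod 11 = [1, 1, 3, 5, 9].
  S_2 = Σ v_i α_i^2 r_i = 1·1·1 + 7·1·9 + 9·3·8 + 9·5·10 + 7·9·4 = 982 ≡ 3.
  S = (1, 6, 3) ≠ 0, so r is not a codeword (an error is present).
Step 3: locate the error. For a single error e at position i, S_ℓ = v_i·e·α_i^ℓ, so α_err = S_1/S_0.
  S_0^{−1} = 1^{−1} = 1 (mod 11), so α_err = 6·1 = 6 ≡ 6 = α_3. Error position i = 3.
  Consistency check: S_2/S_1 = 3·2 = 6 ≡ 6 = α_err ✓ (single-error assumption holds).
Step 4: error magnitude e = S_0/v_3 = S_0·∏_{j≠3}(α_3 − α_j) = 1·5 = 5 ≡ 5 (mod 11).
Step 5: correct position 3: c_3 = r_3 − e = 8 − 5 ≡ 3 (mod 11). Hence c = [1, 9, 3, 10, 4].
  Check: interpolating c through the α_i gives m(x) = 5 + 7·x (degree < 2) with m(α_i) = c_i for every i, so c is indeed a codeword.


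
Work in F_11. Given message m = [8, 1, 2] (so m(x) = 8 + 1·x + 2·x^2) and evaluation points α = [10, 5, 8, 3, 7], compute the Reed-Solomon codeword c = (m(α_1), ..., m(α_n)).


c = [9, 8, 1, 7, 3]

Message polynomial: m(x) = 8 + 1·x + 2·x^2 (mod 11).
For each evaluation point α_i, compute m(α_i) mod 11:
  α_1 = 10: Horner steps 2 → 10 → 9, so m(10) = 9.
  α_2 = 5: Horner steps 2 → 0 → 8, so m(5) = 8.
  α_3 = 8: Horner steps 2 → 6 → 1, so m(8) = 1.
  α_4 = 3: Horner steps 2 → 7 → 7, so m(3) = 7.
  α_5 = 7: Horner steps 2 → 4 → 3, so m(7) = 3.
Codeword c = [9, 8, 1, 7, 3] ∈ F_11^5.


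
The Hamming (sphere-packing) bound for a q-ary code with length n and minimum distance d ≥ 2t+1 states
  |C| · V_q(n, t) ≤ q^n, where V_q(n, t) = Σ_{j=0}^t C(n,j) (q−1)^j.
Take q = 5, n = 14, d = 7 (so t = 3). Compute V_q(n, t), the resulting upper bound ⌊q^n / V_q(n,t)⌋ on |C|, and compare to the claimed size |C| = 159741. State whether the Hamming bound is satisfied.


V_q(n, t) = 24809, q^n = 6103515625, Hamming bound = 246020, |C| = 159741 ≤ bound (satisfied).

Step 1: Compute V_q(n, t) = Σ_{j=0}^3 C(n, j) (q−1)^j.
  j = 0: C(14,0)·(4)^0 = 1·1 = 1.
  j = 1: C(14,1)·(4)^1 = 14·4 = 56.
  j = 2: C(14,2)·(4)^2 = 91·16 = 1456.
  j = 3: C(14,3)·(4)^3 = 364·64 = 23296.
  V_q(n, t) = 1 + 56 + 1456 + 23296 = 24809.
Step 2: q^n = 5^14 = 6103515625.
Step 3: Hamming bound ⌊q^n / V_q(n,t)⌋ = ⌊6103515625/24809⌋ = 246020.
Step 4: Compare |C| = 159741 to 246020: satisfied.
The claimed |C| lies below the Hamming bound.


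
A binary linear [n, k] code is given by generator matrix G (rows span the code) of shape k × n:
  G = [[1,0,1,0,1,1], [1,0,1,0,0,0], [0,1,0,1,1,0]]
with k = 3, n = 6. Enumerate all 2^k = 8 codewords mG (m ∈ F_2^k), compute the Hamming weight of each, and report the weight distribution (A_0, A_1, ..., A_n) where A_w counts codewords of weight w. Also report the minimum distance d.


Weight distribution: A_0 = 1, A_2 = 2, A_3 = 2, A_4 = 1, A_5 = 2. Minimum distance d = 2.

Enumerate all 2^3 = 8 messages m ∈ F_2^3.
For each, compute codeword c = mG in F_2^6, then tally its weight.
  m = 000 → c = 000000, weight = 0.
  m = 100 → c = 101011, weight = 4.
  m = 010 → c = 101000, weight = 2.
  m = 110 → c = 000011, weight = 2.
  m = 001 → c = 010110, weight = 3.
  m = 101 → c = 111101, weight = 5.
  m = 011 → c = 111110, weight = 5.
  m = 111 → c = 010101, weight = 3.
Tally weights:
  weight 0: 1 codewords.
  weight 2: 2 codewords.
  weight 3: 2 codewords.
  weight 4: 1 codewords.
  weight 5: 2 codewords.
Minimum distance d = smallest w > 0 with A_w > 0 = 2.
Sanity: Σ A_w = 8 = 2^3 = 8 ✓.


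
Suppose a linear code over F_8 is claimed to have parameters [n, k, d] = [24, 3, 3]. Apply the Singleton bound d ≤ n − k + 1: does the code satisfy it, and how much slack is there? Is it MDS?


Singleton RHS = n − k + 1 = 22, slack = 19, bound satisfied, not MDS.

Singleton bound: d ≤ n − k + 1.
Here n = 24, k = 3, so n − k + 1 = 22.
Given d = 3, check d ≤ 22: YES.
Slack = (n − k + 1) − d = 19.
The code is NOT MDS (slack = 19 > 0).
Description: the claimed parameters are [24, 3, 3]_8; such a code would be non-MDS.


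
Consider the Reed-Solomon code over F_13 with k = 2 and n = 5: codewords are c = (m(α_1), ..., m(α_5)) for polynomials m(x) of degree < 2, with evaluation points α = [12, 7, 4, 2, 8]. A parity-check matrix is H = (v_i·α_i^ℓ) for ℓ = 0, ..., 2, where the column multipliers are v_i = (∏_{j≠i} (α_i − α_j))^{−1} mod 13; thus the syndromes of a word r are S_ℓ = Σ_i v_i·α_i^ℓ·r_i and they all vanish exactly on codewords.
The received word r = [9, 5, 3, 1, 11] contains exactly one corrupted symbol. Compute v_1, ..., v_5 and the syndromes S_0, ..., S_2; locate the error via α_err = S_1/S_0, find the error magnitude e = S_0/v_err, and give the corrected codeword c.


S = (1, 4, 3), error at position 3, error magnitude e = 3, c = [9, 5, 0, 1, 11].

Step 1: column multipliers v_i = (∏_{j≠i}(α_i − α_j))^{−1} mod 13.
  i = 1 (α = 12): (12−7)(12−4)(12−2)(12−8) = 5·8·10·4 = 1600 ≡ 1, so v_1 = 1^{−1} = 1 (mod 13).
  i = 2 (α = 7): (7−12)(7−4)(7−2)(7−8) = (−5)·3·5·(−1) = 75 ≡ 10, so v_2 = 10^{−1} = 4 (mod 13).
  i = 3 (α = 4): (4−12)(4−7)(4−2)(4−8) = (−8)·(−3)·2·(−4) = −192 ≡ 3, so v_3 = 3^{−1} = 9 (mod 13).
  i = 4 (α = 2): (2−12)(2−7)(2−4)(2−8) = (−10)·(−5)·(−2)·(−6) = 600 ≡ 2, so v_4 = 2^{−1} = 7 (mod 13).
  i = 5 (α = 8): (8−12)(8−7)(8−4)(8−2) = (−4)·1·4·6 = −96 ≡ 8, so v_5 = 8^{−1} = 5 (mod 13).
  v = [1, 4, 9, 7, 5].
Step 2: syndromes of r = [9, 5, 3, 1, 11] (all sums mod 13).
  S_0 = Σ v_i r_i = 1·9 + 4·5 + 9·3 + 7·1 + 5·11 = 118 ≡ 1.
  S_1 = Σ v_i α_i r_i = 1·12·9 + 4·7·5 + 9·4·3 + 7·2·1 + 5·8·11 = 810 ≡ 4.
  α_i^2 mod 13 = [1, 10, 3, 4, 12].
  S_2 = Σ v_i α_i^2 r_i = 1·1·9 + 4·10·5 + 9·3·3 + 7·4·1 + 5·12·11 = 978 ≡ 3.
  S = (1, 4, 3) ≠ 0, so r is not a codeword (an error is present).
Step 3: locate the error. For a single error e at position i, S_ℓ = v_i·e·α_i^ℓ, so α_err = S_1/S_0.
  S_0^{−1} = 1^{−1} = 1 (mod 13), so α_err = 4·1 = 4 ≡ 4 = α_3. Error position i = 3.
  Consistency check: S_2/S_1 = 3·10 = 30 ≡ 4 = α_err ✓ (single-error assumption holds).
Step 4: error magnitude e = S_0/v_3 = S_0·∏_{j≠3}(α_3 − α_j) = 1·3 = 3 ≡ 3 (mod 13).
Step 5: correct position 3: c_3 = r_3 − e = 3 − 3 ≡ 0 (mod 13). Hence c = [9, 5, 0, 1, 11].
  Check: interpolating c through the α_i gives m(x) = 2 + 6·x (degree < 2) with m(α_i) = c_i for every i, so c is indeed a codeword.
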